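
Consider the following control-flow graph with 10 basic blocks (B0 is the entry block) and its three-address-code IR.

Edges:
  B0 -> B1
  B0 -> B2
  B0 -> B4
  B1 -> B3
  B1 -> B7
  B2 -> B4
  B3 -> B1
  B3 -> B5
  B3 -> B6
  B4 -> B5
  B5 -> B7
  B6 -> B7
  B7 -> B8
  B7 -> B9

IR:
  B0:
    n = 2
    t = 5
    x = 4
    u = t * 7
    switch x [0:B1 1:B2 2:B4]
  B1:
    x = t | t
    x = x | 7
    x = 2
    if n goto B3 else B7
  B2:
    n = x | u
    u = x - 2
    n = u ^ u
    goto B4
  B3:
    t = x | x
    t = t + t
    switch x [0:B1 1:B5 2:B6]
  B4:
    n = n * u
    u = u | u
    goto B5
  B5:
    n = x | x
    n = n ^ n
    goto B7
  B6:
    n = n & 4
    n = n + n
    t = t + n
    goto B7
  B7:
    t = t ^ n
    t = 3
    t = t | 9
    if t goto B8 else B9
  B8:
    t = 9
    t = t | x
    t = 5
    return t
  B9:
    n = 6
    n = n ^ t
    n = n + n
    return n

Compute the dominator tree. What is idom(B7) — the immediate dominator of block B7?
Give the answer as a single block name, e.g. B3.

Answer: B0

Derivation:
idom tree: B1←B0 B2←B0 B3←B1 B4←B0 B5←B0 B6←B3 B7←B0 B8←B7 B9←B7
Dom∩ at merges:
  B1: preds {B0,B3}: {B0} ∩ {B0,B1,B3} = {B0}; idom=B0
  B4: preds {B0,B2}: {B0} ∩ {B0,B2} = {B0}; idom=B0
  B5: preds {B3,B4}: {B0,B1,B3} ∩ {B0,B4} = {B0}; idom=B0
  B7: preds {B1,B5,B6}: {B0,B1} ∩ {B0,B5} ∩ {B0,B1,B3,B6} = {B0}; idom=B0

idom(B7) = B0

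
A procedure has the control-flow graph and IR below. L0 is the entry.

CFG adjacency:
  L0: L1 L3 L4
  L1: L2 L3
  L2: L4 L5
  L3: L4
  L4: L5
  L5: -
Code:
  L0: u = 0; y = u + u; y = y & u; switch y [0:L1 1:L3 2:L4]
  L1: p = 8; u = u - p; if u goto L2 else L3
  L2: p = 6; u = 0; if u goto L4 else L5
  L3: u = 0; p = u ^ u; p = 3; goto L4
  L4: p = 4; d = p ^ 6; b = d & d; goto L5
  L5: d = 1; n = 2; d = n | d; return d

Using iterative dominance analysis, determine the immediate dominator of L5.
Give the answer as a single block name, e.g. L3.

idom tree: L1←L0 L2←L1 L3←L0 L4←L0 L5←L0
Dom at joins:
  L3: preds {L0,L1}: {L0} ∩ {L0,L1} = {L0}; idom=L0
  L4: preds {L0,L2,L3}: {L0} ∩ {L0,L1,L2} ∩ {L0,L3} = {L0}; idom=L0
  L5: preds {L2,L4}: {L0,L1,L2} ∩ {L0,L4} = {L0}; idom=L0

idom(L5) = L0

Answer: L0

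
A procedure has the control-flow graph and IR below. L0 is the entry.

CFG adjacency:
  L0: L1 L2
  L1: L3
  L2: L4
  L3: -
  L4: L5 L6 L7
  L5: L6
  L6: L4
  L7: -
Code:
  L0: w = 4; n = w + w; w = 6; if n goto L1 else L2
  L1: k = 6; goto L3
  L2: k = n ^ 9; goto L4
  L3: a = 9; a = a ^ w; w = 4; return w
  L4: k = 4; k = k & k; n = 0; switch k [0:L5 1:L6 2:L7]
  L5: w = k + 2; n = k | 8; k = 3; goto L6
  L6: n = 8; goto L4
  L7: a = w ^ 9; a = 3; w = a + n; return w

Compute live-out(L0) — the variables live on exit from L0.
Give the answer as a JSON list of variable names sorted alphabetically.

Answer: ["n", "w"]

Working:
def/use:
  L0: def={n,w} ue=∅
  L1: def={k} ue=∅
  L2: def={k} ue={n}
  L3: def={a,w} ue={w}
  L4: def={k,n} ue=∅
  L5: def={k,n,w} ue={k}
  L6: def={n} ue=∅
  L7: def={a,w} ue={n,w}

Backward fixpoint:
  L0: in=∅ out={n,w}
  L1: in={w} out={w}
  L2: in={n,w} out={w}
  L3: in={w} out=∅
  L4: in={w} out={k,n,w}
  L5: in={k} out={w}
  L6: in={w} out={w}
  L7: in={n,w} out=∅

live-out(L0) = ["n", "w"]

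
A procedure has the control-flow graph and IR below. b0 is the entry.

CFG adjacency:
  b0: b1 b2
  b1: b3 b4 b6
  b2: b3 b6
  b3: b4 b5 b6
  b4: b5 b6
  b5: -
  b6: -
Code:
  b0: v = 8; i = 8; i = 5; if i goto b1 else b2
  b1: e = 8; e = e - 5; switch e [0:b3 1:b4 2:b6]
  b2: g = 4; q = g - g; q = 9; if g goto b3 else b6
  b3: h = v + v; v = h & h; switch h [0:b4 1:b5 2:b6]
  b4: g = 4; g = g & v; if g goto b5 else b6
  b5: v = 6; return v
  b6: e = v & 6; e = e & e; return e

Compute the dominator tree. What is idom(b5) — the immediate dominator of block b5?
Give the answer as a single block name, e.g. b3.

idom tree: b1←b0 b2←b0 b3←b0 b4←b0 b5←b0 b6←b0
Dom∩ at merges:
  b3: preds {b1,b2}: {b0,b1} ∩ {b0,b2} = {b0}; idom=b0
  b4: preds {b1,b3}: {b0,b1} ∩ {b0,b3} = {b0}; idom=b0
  b5: preds {b3,b4}: {b0,b3} ∩ {b0,b4} = {b0}; idom=b0
  b6: preds {b1,b2,b3,b4}: {b0,b1} ∩ {b0,b2} ∩ {b0,b3} ∩ {b0,b4} = {b0}; idom=b0

idom(b5) = b0

Answer: b0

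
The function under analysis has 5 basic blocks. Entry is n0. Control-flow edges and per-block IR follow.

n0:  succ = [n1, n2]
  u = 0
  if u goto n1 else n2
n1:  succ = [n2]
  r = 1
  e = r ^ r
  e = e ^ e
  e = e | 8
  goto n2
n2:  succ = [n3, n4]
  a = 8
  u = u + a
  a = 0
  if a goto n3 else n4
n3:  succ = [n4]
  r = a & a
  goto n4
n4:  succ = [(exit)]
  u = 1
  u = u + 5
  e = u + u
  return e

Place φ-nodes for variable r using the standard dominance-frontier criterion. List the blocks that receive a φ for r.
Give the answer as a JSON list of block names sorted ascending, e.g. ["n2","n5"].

Answer: ["n2", "n4"]

Derivation:
idom tree: n1←n0 n2←n0 n3←n2 n4←n2
Dom at joins:
  n2: preds {n0,n1}: {n0} ∩ {n0,n1} = {n0}; idom=n0
  n4: preds {n2,n3}: {n0,n2} ∩ {n0,n2,n3} = {n0,n2}; idom=n2

DF walk-up:
  join n2 pred n0: · stop@n0
  join n2 pred n1: n1 stop@n0
  join n4 pred n2: · stop@n2
  join n4 pred n3: n3 stop@n2
  DF(n0)=∅
  DF(n1)={n2}
  DF(n2)=∅
  DF(n3)={n4}
  DF(n4)=∅

φ for r: defs {n1,n3}
  DF⁺ = {n2,n4}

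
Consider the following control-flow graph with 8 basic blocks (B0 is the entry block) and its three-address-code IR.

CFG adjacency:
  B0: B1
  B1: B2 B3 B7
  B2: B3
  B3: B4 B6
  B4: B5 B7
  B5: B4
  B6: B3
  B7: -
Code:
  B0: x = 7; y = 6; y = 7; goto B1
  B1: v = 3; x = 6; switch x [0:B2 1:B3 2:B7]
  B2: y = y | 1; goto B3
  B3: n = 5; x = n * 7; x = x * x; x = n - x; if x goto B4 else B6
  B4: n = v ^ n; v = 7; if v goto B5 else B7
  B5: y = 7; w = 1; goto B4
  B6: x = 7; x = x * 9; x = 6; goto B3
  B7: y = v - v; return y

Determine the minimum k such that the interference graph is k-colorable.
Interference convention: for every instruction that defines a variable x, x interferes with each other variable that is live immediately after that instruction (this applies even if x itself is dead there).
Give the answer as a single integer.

Answer: 4

Derivation:
Block summaries:
  B0: {x,y} / ∅
  B1: {v,x} / ∅
  B2: {y} / {y}
  B3: {n,x} / ∅
  B4: {n,v} / {n,v}
  B5: {w,y} / ∅
  B6: {x} / ∅
  B7: {y} / {v}

Live sets:
  B0: in=∅ out={y}
  B1: in={y} out={v,y}
  B2: in={v,y} out={v}
  B3: in={v} out={n,v}
  B4: in={n,v} out={n,v}
  B5: in={n,v} out={n,v}
  B6: in={v} out={v}
  B7: in={v} out=∅

Interfere edges:
  n↔{v,w,x,y}
  v↔{n,w,x,y}
  w↔{n,v}
  x↔{n,v,y}
  y↔{n,v,x}

Chromatic number:
  clique {n,v,x,y} ⇒ need ≥ 4
  4-colouring: r0={n}  r1={v}  r2={w,x}  r3={y}
  χ = 4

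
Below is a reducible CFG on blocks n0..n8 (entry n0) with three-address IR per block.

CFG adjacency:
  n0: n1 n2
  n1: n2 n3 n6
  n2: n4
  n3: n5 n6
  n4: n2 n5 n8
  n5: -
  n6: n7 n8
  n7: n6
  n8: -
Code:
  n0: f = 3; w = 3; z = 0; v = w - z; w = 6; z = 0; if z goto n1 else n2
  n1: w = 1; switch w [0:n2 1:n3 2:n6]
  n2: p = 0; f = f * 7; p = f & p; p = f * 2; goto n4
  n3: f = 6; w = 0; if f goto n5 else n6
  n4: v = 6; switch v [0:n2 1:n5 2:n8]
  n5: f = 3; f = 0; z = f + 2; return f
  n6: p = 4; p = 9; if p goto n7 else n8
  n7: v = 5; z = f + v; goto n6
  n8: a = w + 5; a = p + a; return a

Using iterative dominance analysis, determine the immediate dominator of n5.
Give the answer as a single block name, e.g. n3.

Answer: n0

Derivation:
idom tree: n1←n0 n2←n0 n3←n1 n4←n2 n5←n0 n6←n1 n7←n6 n8←n0
Join-block Dom:
  n2: preds {n0,n1,n4}: {n0} ∩ {n0,n1} ∩ {n0,n2,n4} = {n0}; idom=n0
  n5: preds {n3,n4}: {n0,n1,n3} ∩ {n0,n2,n4} = {n0}; idom=n0
  n6: preds {n1,n3,n7}: {n0,n1} ∩ {n0,n1,n3} ∩ {n0,n1,n6,n7} = {n0,n1}; idom=n1
  n8: preds {n4,n6}: {n0,n2,n4} ∩ {n0,n1,n6} = {n0}; idom=n0

idom(n5) = n0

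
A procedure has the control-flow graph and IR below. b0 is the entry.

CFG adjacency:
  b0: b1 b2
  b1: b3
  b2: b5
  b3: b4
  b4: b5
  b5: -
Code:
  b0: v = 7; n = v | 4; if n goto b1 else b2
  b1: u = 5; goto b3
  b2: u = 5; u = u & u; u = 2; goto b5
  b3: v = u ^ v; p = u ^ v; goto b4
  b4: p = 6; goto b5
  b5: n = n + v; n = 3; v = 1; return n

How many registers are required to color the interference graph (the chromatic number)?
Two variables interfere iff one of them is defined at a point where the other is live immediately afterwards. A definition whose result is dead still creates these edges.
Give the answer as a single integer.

Answer: 3

Analysis:
def/use:
  b0 def {n,v} use ∅
  b1 def {u} use ∅
  b2 def {u} use ∅
  b3 def {p,v} use {u,v}
  b4 def {p} use ∅
  b5 def {n,v} use {n,v}

Liveness:
  live b0: ∅→{n,v}
  live b1: {n,v}→{n,u,v}
  live b2: {n,v}→{n,v}
  live b3: {n,u,v}→{n,v}
  live b4: {n,v}→{n,v}
  live b5: {n,v}→∅

Conflict graph:
  n — {p,u,v}
  p — {n,v}
  u — {n,v}
  v — {n,p,u}

Chromatic number:
  lower bound: {n,p,v} mutually conflict ⇒ χ ≥ 3
  3-colouring: c0={n}  c1={v}  c2={p,u}
  χ = 3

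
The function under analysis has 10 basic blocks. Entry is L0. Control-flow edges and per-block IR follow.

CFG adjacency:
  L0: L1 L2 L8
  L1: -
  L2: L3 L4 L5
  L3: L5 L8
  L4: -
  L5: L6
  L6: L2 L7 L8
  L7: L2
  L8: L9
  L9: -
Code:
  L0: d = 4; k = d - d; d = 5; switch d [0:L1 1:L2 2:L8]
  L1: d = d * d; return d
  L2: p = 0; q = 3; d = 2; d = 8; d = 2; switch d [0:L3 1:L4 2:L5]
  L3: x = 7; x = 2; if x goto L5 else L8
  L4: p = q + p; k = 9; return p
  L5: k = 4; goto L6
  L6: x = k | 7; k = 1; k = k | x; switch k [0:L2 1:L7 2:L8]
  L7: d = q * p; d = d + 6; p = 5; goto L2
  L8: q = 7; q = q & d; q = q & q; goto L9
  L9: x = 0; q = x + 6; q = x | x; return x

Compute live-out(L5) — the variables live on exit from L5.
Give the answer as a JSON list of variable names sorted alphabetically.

Answer: ["d", "k", "p", "q"]

Working:
def/use:
  L0: {d,k} / ∅
  L1: {d} / {d}
  L2: {d,p,q} / ∅
  L3: {x} / ∅
  L4: {k,p} / {p,q}
  L5: {k} / ∅
  L6: {k,x} / {k}
  L7: {d,p} / {p,q}
  L8: {q} / {d}
  L9: {q,x} / ∅

Live sets:
  L0: in=∅ out={d}
  L1: in={d} out=∅
  L2: in=∅ out={d,p,q}
  L3: in={d,p,q} out={d,p,q}
  L4: in={p,q} out=∅
  L5: in={d,p,q} out={d,k,p,q}
  L6: in={d,k,p,q} out={d,p,q}
  L7: in={p,q} out=∅
  L8: in={d} out=∅
  L9: in=∅ out=∅

live-out(L5) = ["d", "k", "p", "q"]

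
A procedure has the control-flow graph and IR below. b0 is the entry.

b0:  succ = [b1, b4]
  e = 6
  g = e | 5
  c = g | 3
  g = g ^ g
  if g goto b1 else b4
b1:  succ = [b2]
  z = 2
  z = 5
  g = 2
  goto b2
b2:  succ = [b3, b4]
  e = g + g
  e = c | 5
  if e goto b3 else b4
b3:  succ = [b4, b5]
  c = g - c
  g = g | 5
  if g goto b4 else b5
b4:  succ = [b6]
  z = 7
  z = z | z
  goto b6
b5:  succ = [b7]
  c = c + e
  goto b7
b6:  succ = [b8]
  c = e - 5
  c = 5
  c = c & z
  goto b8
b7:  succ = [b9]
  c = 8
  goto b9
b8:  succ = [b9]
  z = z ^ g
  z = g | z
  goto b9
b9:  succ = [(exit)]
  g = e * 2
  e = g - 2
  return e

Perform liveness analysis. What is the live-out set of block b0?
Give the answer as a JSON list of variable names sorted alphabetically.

def/use:
  b0 def {c,e,g} use ∅
  b1 def {g,z} use ∅
  b2 def {e} use {c,g}
  b3 def {c,g} use {c,g}
  b4 def {z} use ∅
  b5 def {c} use {c,e}
  b6 def {c} use {e,z}
  b7 def {c} use ∅
  b8 def {z} use {g,z}
  b9 def {e,g} use {e}

Live sets:
  b0: in=∅ out={c,e,g}
  b1: in={c} out={c,g}
  b2: in={c,g} out={c,e,g}
  b3: in={c,e,g} out={c,e,g}
  b4: in={e,g} out={e,g,z}
  b5: in={c,e} out={e}
  b6: in={e,g,z} out={e,g,z}
  b7: in={e} out={e}
  b8: in={e,g,z} out={e}
  b9: in={e} out=∅

live-out(b0) = ["c", "e", "g"]

Answer: ["c", "e", "g"]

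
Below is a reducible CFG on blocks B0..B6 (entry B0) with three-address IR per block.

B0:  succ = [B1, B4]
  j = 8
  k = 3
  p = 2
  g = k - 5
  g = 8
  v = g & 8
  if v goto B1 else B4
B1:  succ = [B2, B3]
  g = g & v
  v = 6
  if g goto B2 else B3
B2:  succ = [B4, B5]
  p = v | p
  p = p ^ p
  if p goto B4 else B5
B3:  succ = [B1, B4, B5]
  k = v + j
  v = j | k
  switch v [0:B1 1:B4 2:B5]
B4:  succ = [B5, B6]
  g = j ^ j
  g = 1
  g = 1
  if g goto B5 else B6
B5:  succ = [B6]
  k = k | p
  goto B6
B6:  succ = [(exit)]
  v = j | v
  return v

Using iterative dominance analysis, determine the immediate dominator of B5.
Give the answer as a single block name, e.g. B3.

idom tree: B1←B0 B2←B1 B3←B1 B4←B0 B5←B0 B6←B0
Dom∩ at merges:
  B1: preds {B0,B3}: {B0} ∩ {B0,B1,B3} = {B0}; idom=B0
  B4: preds {B0,B2,B3}: {B0} ∩ {B0,B1,B2} ∩ {B0,B1,B3} = {B0}; idom=B0
  B5: preds {B2,B3,B4}: {B0,B1,B2} ∩ {B0,B1,B3} ∩ {B0,B4} = {B0}; idom=B0
  B6: preds {B4,B5}: {B0,B4} ∩ {B0,B5} = {B0}; idom=B0

idom(B5) = B0

Answer: B0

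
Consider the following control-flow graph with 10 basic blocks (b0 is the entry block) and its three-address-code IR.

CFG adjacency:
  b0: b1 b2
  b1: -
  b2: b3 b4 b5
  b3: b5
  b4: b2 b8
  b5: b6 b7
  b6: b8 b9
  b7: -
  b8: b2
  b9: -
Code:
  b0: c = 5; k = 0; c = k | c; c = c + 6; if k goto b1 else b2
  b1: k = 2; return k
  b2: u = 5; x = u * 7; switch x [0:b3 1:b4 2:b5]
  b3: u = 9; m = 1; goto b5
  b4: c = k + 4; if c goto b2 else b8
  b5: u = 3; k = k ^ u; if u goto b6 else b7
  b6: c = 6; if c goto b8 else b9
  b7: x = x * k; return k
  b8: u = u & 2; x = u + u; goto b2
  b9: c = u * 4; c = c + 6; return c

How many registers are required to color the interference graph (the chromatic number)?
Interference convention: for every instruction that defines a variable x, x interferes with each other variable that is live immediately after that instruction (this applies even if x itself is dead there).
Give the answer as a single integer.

Answer: 3

Working:
Per-block:
  b0: {c,k} / ∅
  b1: {k} / ∅
  b2: {u,x} / ∅
  b3: {m,u} / ∅
  b4: {c} / {k}
  b5: {k,u} / {k}
  b6: {c} / ∅
  b7: {x} / {k,x}
  b8: {u,x} / {u}
  b9: {c} / {u}

Live sets:
  b0 li=∅ lo={k}
  b1 li=∅ lo=∅
  b2 li={k} lo={k,u,x}
  b3 li={k,x} lo={k,x}
  b4 li={k,u} lo={k,u}
  b5 li={k,x} lo={k,u,x}
  b6 li={k,u} lo={k,u}
  b7 li={k,x} lo=∅
  b8 li={k,u} lo={k}
  b9 li={u} lo=∅

Interfere edges:
  c: {k,u}
  k: {c,m,u,x}
  m: {k,x}
  u: {c,k,x}
  x: {k,m,u}

Colouring:
  clique {c,k,u} ⇒ need ≥ 3
  assign c→r2 k→r0 m→r1 u→r1 x→r2 — no edge inside a register ⇒ χ ≤ 3
  χ = 3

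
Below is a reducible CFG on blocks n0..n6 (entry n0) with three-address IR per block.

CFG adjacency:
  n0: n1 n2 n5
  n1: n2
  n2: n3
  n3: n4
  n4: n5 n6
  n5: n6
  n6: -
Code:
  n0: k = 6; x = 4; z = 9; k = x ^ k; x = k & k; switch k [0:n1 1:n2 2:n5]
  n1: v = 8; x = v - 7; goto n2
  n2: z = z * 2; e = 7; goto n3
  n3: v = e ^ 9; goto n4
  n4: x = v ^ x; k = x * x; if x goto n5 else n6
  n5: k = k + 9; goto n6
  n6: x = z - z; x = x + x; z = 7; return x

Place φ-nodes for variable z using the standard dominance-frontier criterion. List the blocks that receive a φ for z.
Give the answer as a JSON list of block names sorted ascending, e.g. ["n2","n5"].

Answer: ["n5", "n6"]

Derivation:
idom tree: n1←n0 n2←n0 n3←n2 n4←n3 n5←n0 n6←n0
Dom at joins:
  n2: preds {n0,n1}: {n0} ∩ {n0,n1} = {n0}; idom=n0
  n5: preds {n0,n4}: {n0} ∩ {n0,n2,n3,n4} = {n0}; idom=n0
  n6: preds {n4,n5}: {n0,n2,n3,n4} ∩ {n0,n5} = {n0}; idom=n0

DF derivation:
  join n2 pred n0: · stop@n0
  join n2 pred n1: n1 stop@n0
  join n5 pred n0: · stop@n0
  join n5 pred n4: n4→n3→n2 stop@n0
  join n6 pred n4: n4→n3→n2 stop@n0
  join n6 pred n5: n5 stop@n0
  DF(n0)=∅
  DF(n1)={n2}
  DF(n2)={n5,n6}
  DF(n3)={n5,n6}
  DF(n4)={n5,n6}
  DF(n5)={n6}
  DF(n6)=∅

φ for z: defs {n0,n2,n6}
  DF⁺ = {n5,n6}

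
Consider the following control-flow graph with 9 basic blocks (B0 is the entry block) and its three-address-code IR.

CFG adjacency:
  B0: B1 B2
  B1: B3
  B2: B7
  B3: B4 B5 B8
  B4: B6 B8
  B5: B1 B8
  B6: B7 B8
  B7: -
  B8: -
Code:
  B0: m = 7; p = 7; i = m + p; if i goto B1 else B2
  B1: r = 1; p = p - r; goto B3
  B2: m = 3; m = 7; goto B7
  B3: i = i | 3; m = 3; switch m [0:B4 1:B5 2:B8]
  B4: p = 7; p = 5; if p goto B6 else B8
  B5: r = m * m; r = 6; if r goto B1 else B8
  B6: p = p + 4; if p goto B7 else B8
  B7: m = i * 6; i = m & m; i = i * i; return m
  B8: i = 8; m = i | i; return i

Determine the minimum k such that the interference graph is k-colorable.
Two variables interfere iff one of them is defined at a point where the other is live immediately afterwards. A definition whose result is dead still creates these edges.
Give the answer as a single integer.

Block summaries:
  B0: def={i,m,p} ue=∅
  B1: def={p,r} ue={p}
  B2: def={m} ue=∅
  B3: def={i,m} ue={i}
  B4: def={p} ue=∅
  B5: def={r} ue={m}
  B6: def={p} ue={p}
  B7: def={i,m} ue={i}
  B8: def={i,m} ue=∅

Live sets:
  B0 li=∅ lo={i,p}
  B1 li={i,p} lo={i,p}
  B2 li={i} lo={i}
  B3 li={i,p} lo={i,m,p}
  B4 li={i} lo={i,p}
  B5 li={i,m,p} lo={i,p}
  B6 li={i,p} lo={i}
  B7 li={i} lo=∅
  B8 li=∅ lo=∅

Conflict graph:
  i↔{m,p,r}
  m↔{i,p}
  p↔{i,m,r}
  r↔{i,p}

Colouring:
  clique {i,m,p} ⇒ need ≥ 3
  3-colouring: R0={i}  R1={p}  R2={m,r}
  χ = 3

Answer: 3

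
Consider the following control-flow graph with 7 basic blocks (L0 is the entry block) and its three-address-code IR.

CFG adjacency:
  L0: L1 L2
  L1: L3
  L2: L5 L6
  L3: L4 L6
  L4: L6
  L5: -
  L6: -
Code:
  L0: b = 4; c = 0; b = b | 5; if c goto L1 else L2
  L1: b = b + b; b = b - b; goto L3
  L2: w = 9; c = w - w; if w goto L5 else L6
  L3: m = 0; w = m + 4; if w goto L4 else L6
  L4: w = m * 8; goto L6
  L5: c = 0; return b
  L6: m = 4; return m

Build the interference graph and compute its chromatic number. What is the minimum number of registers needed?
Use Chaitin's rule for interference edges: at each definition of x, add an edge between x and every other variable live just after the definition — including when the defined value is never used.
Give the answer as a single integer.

Block summaries:
  L0: def={b,c} ue=∅
  L1: def={b} ue={b}
  L2: def={c,w} ue=∅
  L3: def={m,w} ue=∅
  L4: def={w} ue={m}
  L5: def={c} ue={b}
  L6: def={m} ue=∅

Liveness:
  L0: in=∅ out={b}
  L1: in={b} out=∅
  L2: in={b} out={b}
  L3: in=∅ out={m}
  L4: in={m} out=∅
  L5: in={b} out=∅
  L6: in=∅ out=∅

Conflict graph:
  b: {c,w}
  c: {b,w}
  m: {w}
  w: {b,c,m}

Chromatic number:
  lower bound: {b,c,w} mutually conflict ⇒ χ ≥ 3
  assign b→R1 c→R2 m→R1 w→R0 — no edge inside a register ⇒ χ ≤ 3
  χ = 3

Answer: 3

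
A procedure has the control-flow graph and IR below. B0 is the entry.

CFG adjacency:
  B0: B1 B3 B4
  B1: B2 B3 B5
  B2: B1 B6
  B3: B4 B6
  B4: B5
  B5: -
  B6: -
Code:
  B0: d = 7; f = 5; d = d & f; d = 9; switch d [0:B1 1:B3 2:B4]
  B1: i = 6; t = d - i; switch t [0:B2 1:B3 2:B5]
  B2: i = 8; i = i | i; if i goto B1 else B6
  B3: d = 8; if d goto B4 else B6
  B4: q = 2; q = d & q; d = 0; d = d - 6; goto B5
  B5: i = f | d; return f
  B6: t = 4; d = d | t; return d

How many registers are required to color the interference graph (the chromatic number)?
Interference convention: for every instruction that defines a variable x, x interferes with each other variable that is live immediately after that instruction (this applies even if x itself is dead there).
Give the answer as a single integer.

def/use:
  B0 def {d,f} use ∅
  B1 def {i,t} use {d}
  B2 def {i} use ∅
  B3 def {d} use ∅
  B4 def {d,q} use {d}
  B5 def {i} use {d,f}
  B6 def {d,t} use {d}

Live sets:
  B0: in=∅ out={d,f}
  B1: in={d,f} out={d,f}
  B2: in={d,f} out={d,f}
  B3: in={f} out={d,f}
  B4: in={d,f} out={d,f}
  B5: in={d,f} out=∅
  B6: in={d} out=∅

Interference:
  d — {f,i,q,t}
  f — {d,i,q,t}
  i — {d,f}
  q — {d,f}
  t — {d,f}

Chromatic number:
  clique {d,f,i} ⇒ need ≥ 3
  assign d→r0 f→r1 i→r2 q→r2 t→r2 — no edge inside a register ⇒ χ ≤ 3
  χ = 3

Answer: 3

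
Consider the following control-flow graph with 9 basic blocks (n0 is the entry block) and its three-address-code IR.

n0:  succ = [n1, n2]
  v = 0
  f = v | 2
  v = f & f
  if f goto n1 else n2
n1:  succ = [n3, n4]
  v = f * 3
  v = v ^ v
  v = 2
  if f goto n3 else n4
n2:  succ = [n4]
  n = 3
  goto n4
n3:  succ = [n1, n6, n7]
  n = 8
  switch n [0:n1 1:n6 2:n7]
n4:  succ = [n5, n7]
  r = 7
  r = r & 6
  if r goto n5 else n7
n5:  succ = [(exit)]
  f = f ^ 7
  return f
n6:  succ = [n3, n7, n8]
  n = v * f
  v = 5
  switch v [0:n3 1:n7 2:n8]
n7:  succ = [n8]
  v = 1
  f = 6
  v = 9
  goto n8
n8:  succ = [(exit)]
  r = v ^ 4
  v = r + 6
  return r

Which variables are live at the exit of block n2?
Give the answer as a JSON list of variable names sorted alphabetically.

def/use:
  n0 def {f,v} use ∅
  n1 def {v} use {f}
  n2 def {n} use ∅
  n3 def {n} use ∅
  n4 def {r} use ∅
  n5 def {f} use {f}
  n6 def {n,v} use {f,v}
  n7 def {f,v} use ∅
  n8 def {r,v} use {v}

Backward fixpoint:
  n0: in=∅ out={f}
  n1: in={f} out={f,v}
  n2: in={f} out={f}
  n3: in={f,v} out={f,v}
  n4: in={f} out={f}
  n5: in={f} out=∅
  n6: in={f,v} out={f,v}
  n7: in=∅ out={v}
  n8: in={v} out=∅

live-out(n2) = ["f"]

Answer: ["f"]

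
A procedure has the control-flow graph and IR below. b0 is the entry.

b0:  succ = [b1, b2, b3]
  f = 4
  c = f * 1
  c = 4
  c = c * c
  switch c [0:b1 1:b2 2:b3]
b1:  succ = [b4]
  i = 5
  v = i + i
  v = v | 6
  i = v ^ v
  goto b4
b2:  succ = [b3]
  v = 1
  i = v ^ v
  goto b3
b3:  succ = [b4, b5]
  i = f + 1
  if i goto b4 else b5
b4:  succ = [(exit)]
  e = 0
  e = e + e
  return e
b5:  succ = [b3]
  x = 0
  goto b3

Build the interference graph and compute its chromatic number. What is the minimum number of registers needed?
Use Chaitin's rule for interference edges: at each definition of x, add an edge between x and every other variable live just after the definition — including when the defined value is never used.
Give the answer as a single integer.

Answer: 2

Derivation:
Per-block:
  b0 def {c,f} use ∅
  b1 def {i,v} use ∅
  b2 def {i,v} use ∅
  b3 def {i} use {f}
  b4 def {e} use ∅
  b5 def {x} use ∅

Liveness:
  b0: in=∅ out={f}
  b1: in=∅ out=∅
  b2: in={f} out={f}
  b3: in={f} out={f}
  b4: in=∅ out=∅
  b5: in={f} out={f}

Interfere edges:
  c↔{f}
  e↔∅
  f↔{c,i,v,x}
  i↔{f}
  v↔{f}
  x↔{f}

Registers:
  clique {c,f} ⇒ need ≥ 2
  assign c→r1 e→r0 f→r0 i→r1 v→r1 x→r1 — no edge inside a register ⇒ χ ≤ 2
  χ = 2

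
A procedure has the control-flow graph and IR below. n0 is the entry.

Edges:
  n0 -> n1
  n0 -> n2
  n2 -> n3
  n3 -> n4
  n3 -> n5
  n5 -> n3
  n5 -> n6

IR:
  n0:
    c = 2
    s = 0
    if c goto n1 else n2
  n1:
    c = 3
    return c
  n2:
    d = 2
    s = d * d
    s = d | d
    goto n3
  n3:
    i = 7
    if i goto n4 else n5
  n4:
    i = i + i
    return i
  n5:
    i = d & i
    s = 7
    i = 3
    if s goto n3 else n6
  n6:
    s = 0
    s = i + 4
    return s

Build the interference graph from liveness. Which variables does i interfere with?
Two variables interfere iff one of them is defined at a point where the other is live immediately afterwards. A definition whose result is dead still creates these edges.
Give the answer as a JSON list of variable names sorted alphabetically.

Answer: ["d", "s"]

Analysis:
def/use:
  n0: {c,s} / ∅
  n1: {c} / ∅
  n2: {d,s} / ∅
  n3: {i} / ∅
  n4: {i} / {i}
  n5: {i,s} / {d,i}
  n6: {s} / {i}

Liveness:
  live n0: ∅→∅
  live n1: ∅→∅
  live n2: ∅→{d}
  live n3: {d}→{d,i}
  live n4: {i}→∅
  live n5: {d,i}→{d,i}
  live n6: {i}→∅

Interfere edges:
  c — {s}
  d — {i,s}
  i — {d,s}
  s — {c,d,i}

N(i) = ["d", "s"]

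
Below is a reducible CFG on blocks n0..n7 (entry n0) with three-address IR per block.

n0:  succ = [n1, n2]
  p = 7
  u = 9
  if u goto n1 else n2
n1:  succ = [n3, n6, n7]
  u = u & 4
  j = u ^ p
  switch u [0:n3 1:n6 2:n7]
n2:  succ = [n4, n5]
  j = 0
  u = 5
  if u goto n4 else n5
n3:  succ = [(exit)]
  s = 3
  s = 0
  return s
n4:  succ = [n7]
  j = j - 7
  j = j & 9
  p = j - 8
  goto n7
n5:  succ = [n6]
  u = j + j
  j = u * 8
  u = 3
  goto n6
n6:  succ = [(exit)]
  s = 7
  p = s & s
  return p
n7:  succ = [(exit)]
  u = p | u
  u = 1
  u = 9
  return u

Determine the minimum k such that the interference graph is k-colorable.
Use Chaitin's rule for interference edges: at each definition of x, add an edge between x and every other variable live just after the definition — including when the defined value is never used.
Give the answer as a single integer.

def/use:
  n0: {p,u} / ∅
  n1: {j,u} / {p,u}
  n2: {j,u} / ∅
  n3: {s} / ∅
  n4: {j,p} / {j}
  n5: {j,u} / {j}
  n6: {p,s} / ∅
  n7: {u} / {p,u}

Live sets:
  n0: in=∅ out={p,u}
  n1: in={p,u} out={p,u}
  n2: in=∅ out={j,u}
  n3: in=∅ out=∅
  n4: in={j,u} out={p,u}
  n5: in={j} out=∅
  n6: in=∅ out=∅
  n7: in={p,u} out=∅

Interference:
  j — {p,u}
  p — {j,u}
  s — ∅
  u — {j,p}

Colouring:
  {j,p,u} pairwise interfere (3-clique) ⇒ χ ≥ 3
  3-colouring: r0={j,s}  r1={p}  r2={u}
  χ = 3

Answer: 3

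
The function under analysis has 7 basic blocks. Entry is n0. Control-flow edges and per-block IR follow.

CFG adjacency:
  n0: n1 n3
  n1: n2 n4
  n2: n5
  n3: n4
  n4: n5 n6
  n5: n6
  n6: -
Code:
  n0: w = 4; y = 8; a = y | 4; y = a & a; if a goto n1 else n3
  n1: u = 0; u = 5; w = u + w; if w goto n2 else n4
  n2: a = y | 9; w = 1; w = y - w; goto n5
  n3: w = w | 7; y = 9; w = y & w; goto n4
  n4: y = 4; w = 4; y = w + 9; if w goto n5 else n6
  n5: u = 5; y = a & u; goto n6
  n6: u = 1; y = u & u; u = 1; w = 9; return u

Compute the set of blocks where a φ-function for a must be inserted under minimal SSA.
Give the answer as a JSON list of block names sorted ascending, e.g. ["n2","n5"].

Answer: ["n5", "n6"]

Working:
idom tree: n1←n0 n2←n1 n3←n0 n4←n0 n5←n0 n6←n0
Join-block Dom:
  n4: preds {n1,n3}: {n0,n1} ∩ {n0,n3} = {n0}; idom=n0
  n5: preds {n2,n4}: {n0,n1,n2} ∩ {n0,n4} = {n0}; idom=n0
  n6: preds {n4,n5}: {n0,n4} ∩ {n0,n5} = {n0}; idom=n0

DF derivation:
  join n4 pred n1: n1 stop@n0
  join n4 pred n3: n3 stop@n0
  join n5 pred n2: n2→n1 stop@n0
  join n5 pred n4: n4 stop@n0
  join n6 pred n4: n4 stop@n0
  join n6 pred n5: n5 stop@n0
  n0: DF=∅
  n1: DF={n4,n5}
  n2: DF={n5}
  n3: DF={n4}
  n4: DF={n5,n6}
  n5: DF={n6}
  n6: DF=∅

φ for a: defs {n0,n2}
  DF⁺ = {n5,n6}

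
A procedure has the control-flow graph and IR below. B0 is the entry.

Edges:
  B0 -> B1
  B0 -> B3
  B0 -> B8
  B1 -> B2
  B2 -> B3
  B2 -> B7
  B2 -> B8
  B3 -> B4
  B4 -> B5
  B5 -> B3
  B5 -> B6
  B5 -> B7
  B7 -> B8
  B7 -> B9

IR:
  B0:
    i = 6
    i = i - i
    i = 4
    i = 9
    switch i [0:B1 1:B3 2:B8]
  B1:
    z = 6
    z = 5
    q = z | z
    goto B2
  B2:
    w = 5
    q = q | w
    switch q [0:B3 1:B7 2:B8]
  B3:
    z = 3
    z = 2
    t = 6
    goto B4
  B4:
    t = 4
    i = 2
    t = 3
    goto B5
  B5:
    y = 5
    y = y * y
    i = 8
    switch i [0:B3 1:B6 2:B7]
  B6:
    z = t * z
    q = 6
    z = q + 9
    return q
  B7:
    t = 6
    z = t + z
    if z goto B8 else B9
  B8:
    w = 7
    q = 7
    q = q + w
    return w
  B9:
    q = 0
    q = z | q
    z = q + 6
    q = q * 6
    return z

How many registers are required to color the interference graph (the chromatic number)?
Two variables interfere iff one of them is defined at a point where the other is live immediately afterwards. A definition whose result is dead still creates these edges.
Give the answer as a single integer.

Block summaries:
  B0 def {i} use ∅
  B1 def {q,z} use ∅
  B2 def {q,w} use {q}
  B3 def {t,z} use ∅
  B4 def {i,t} use ∅
  B5 def {i,y} use ∅
  B6 def {q,z} use {t,z}
  B7 def {t,z} use {z}
  B8 def {q,w} use ∅
  B9 def {q,z} use {z}

Backward fixpoint:
  live B0: ∅→∅
  live B1: ∅→{q,z}
  live B2: {q,z}→{z}
  live B3: ∅→{z}
  live B4: {z}→{t,z}
  live B5: {t,z}→{t,z}
  live B6: {t,z}→∅
  live B7: {z}→{z}
  live B8: ∅→∅
  live B9: {z}→∅

Interfere edges:
  i — {t,z}
  q — {w,z}
  t — {i,y,z}
  w — {q,z}
  y — {t,z}
  z — {i,q,t,w,y}

Chromatic number:
  {i,t,z} pairwise interfere (3-clique) ⇒ χ ≥ 3
  assign i→R2 q→R1 t→R1 w→R2 y→R2 z→R0 — no edge inside a register ⇒ χ ≤ 3
  χ = 3

Answer: 3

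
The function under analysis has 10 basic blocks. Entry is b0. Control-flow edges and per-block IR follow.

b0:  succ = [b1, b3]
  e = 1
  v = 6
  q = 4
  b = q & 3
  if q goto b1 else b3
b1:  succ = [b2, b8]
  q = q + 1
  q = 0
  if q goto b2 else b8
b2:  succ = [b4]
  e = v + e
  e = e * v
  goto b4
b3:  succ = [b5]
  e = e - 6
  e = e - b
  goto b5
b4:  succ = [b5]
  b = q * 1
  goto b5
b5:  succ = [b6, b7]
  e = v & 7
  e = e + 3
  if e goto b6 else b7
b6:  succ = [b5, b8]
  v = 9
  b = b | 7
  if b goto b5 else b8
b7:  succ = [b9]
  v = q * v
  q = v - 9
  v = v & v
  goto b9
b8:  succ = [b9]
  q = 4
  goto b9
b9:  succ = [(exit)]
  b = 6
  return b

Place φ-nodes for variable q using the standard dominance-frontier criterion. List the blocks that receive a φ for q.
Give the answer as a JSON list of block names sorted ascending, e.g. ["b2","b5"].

idom tree: b1←b0 b2←b1 b3←b0 b4←b2 b5←b0 b6←b5 b7←b5 b8←b0 b9←b0
Join-block Dom:
  b5: preds {b3,b4,b6}: {b0,b3} ∩ {b0,b1,b2,b4} ∩ {b0,b5,b6} = {b0}; idom=b0
  b8: preds {b1,b6}: {b0,b1} ∩ {b0,b5,b6} = {b0}; idom=b0
  b9: preds {b7,b8}: {b0,b5,b7} ∩ {b0,b8} = {b0}; idom=b0

DF derivation:
  join b5 pred b3: b3 stop@b0
  join b5 pred b4: b4→b2→b1 stop@b0
  join b5 pred b6: b6→b5 stop@b0
  join b8 pred b1: b1 stop@b0
  join b8 pred b6: b6→b5 stop@b0
  join b9 pred b7: b7→b5 stop@b0
  join b9 pred b8: b8 stop@b0
  b0: DF=∅
  b1: DF={b5,b8}
  b2: DF={b5}
  b3: DF={b5}
  b4: DF={b5}
  b5: DF={b5,b8,b9}
  b6: DF={b5,b8}
  b7: DF={b9}
  b8: DF={b9}
  b9: DF=∅

φ for q: defs {b0,b1,b7,b8}
  DF⁺ = {b5,b8,b9}

Answer: ["b5", "b8", "b9"]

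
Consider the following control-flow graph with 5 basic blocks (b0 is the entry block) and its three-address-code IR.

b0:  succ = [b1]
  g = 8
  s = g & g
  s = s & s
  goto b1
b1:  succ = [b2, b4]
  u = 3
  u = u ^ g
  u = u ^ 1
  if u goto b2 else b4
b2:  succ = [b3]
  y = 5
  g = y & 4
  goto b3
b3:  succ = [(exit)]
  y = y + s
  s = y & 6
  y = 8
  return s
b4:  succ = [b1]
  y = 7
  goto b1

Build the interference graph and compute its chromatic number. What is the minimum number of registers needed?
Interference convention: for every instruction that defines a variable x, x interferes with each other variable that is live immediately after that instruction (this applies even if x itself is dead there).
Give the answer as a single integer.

Answer: 3

Working:
Per-block:
  b0: def={g,s} ue=∅
  b1: def={u} ue={g}
  b2: def={g,y} ue=∅
  b3: def={s,y} ue={s,y}
  b4: def={y} ue=∅

Live sets:
  b0: in=∅ out={g,s}
  b1: in={g,s} out={g,s}
  b2: in={s} out={s,y}
  b3: in={s,y} out=∅
  b4: in={g,s} out={g,s}

Conflict graph:
  g — {s,u,y}
  s — {g,u,y}
  u — {g,s}
  y — {g,s}

Registers:
  {g,s,u} pairwise interfere (3-clique) ⇒ χ ≥ 3
  3-colouring: c0={g}  c1={s}  c2={u,y}
  χ = 3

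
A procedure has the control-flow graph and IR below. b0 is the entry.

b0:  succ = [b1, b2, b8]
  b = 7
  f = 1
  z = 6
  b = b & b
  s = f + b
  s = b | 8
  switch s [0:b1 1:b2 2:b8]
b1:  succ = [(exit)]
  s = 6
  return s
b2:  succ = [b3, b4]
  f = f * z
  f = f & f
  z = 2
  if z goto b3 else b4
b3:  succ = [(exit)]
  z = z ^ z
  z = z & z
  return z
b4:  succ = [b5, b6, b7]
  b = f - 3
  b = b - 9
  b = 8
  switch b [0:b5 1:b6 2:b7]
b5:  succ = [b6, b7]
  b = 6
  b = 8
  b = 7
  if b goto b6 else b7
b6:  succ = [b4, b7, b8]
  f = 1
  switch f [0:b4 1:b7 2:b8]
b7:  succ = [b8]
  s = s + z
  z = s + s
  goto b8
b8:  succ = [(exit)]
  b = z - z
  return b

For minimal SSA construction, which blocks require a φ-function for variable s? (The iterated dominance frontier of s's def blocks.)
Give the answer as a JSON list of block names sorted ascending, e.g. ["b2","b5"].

idom tree: b1←b0 b2←b0 b3←b2 b4←b2 b5←b4 b6←b4 b7←b4 b8←b0
Dom at joins:
  b4: preds {b2,b6}: {b0,b2} ∩ {b0,b2,b4,b6} = {b0,b2}; idom=b2
  b6: preds {b4,b5}: {b0,b2,b4} ∩ {b0,b2,b4,b5} = {b0,b2,b4}; idom=b4
  b7: preds {b4,b5,b6}: {b0,b2,b4} ∩ {b0,b2,b4,b5} ∩ {b0,b2,b4,b6} = {b0,b2,b4}; idom=b4
  b8: preds {b0,b6,b7}: {b0} ∩ {b0,b2,b4,b6} ∩ {b0,b2,b4,b7} = {b0}; idom=b0

Frontier:
  join b4 pred b2: · stop@b2
  join b4 pred b6: b6→b4 stop@b2
  join b6 pred b4: · stop@b4
  join b6 pred b5: b5 stop@b4
  join b7 pred b4: · stop@b4
  join b7 pred b5: b5 stop@b4
  join b7 pred b6: b6 stop@b4
  join b8 pred b0: · stop@b0
  join b8 pred b6: b6→b4→b2 stop@b0
  join b8 pred b7: b7→b4→b2 stop@b0
  b0 → ∅
  b1 → ∅
  b2 → {b8}
  b3 → ∅
  b4 → {b4,b8}
  b5 → {b6,b7}
  b6 → {b4,b7,b8}
  b7 → {b8}
  b8 → ∅

φ for s: defs {b0,b1,b7}
  DF⁺ = {b8}

Answer: ["b8"]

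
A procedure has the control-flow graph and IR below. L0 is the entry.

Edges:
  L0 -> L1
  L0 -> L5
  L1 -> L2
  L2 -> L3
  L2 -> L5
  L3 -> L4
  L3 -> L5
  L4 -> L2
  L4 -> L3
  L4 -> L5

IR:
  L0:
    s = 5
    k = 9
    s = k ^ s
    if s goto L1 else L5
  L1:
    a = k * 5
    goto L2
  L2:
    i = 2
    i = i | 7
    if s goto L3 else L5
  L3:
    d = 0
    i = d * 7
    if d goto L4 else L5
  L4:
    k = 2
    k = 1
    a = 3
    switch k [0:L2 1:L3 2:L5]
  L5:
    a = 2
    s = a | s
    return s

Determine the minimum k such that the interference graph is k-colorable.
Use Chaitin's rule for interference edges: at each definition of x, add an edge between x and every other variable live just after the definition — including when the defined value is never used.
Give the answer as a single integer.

Answer: 3

Derivation:
Per-block:
  L0: {k,s} / ∅
  L1: {a} / {k}
  L2: {i} / {s}
  L3: {d,i} / ∅
  L4: {a,k} / ∅
  L5: {a,s} / {s}

Live sets:
  live L0: ∅→{k,s}
  live L1: {k,s}→{s}
  live L2: {s}→{s}
  live L3: {s}→{s}
  live L4: {s}→{s}
  live L5: {s}→∅

Interference:
  a — {k,s}
  d — {i,s}
  i — {d,s}
  k — {a,s}
  s — {a,d,i,k}

Colouring:
  clique {a,k,s} ⇒ need ≥ 3
  3-colouring: r0={s}  r1={a,d}  r2={i,k}
  χ = 3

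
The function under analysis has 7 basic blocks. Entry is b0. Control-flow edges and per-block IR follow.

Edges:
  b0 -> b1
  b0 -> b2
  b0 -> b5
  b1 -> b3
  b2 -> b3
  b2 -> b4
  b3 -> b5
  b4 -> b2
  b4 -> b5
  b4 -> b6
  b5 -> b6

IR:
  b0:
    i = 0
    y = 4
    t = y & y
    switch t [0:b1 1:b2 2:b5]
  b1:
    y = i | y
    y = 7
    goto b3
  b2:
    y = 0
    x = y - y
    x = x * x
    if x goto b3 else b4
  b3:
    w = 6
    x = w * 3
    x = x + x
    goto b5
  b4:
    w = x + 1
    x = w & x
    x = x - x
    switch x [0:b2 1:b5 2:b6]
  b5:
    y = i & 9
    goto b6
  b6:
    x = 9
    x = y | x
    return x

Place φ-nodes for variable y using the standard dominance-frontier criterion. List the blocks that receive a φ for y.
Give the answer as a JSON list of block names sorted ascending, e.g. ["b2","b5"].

idom tree: b1←b0 b2←b0 b3←b0 b4←b2 b5←b0 b6←b0
Dom at joins:
  b2: preds {b0,b4}: {b0} ∩ {b0,b2,b4} = {b0}; idom=b0
  b3: preds {b1,b2}: {b0,b1} ∩ {b0,b2} = {b0}; idom=b0
  b5: preds {b0,b3,b4}: {b0} ∩ {b0,b3} ∩ {b0,b2,b4} = {b0}; idom=b0
  b6: preds {b4,b5}: {b0,b2,b4} ∩ {b0,b5} = {b0}; idom=b0

DF walk-up:
  join b2 pred b0: · stop@b0
  join b2 pred b4: b4→b2 stop@b0
  join b3 pred b1: b1 stop@b0
  join b3 pred b2: b2 stop@b0
  join b5 pred b0: · stop@b0
  join b5 pred b3: b3 stop@b0
  join b5 pred b4: b4→b2 stop@b0
  join b6 pred b4: b4→b2 stop@b0
  join b6 pred b5: b5 stop@b0
  b0: DF=∅
  b1: DF={b3}
  b2: DF={b2,b3,b5,b6}
  b3: DF={b5}
  b4: DF={b2,b5,b6}
  b5: DF={b6}
  b6: DF=∅

φ for y: defs {b0,b1,b2,b5}
  DF⁺ = {b2,b3,b5,b6}

Answer: ["b2", "b3", "b5", "b6"]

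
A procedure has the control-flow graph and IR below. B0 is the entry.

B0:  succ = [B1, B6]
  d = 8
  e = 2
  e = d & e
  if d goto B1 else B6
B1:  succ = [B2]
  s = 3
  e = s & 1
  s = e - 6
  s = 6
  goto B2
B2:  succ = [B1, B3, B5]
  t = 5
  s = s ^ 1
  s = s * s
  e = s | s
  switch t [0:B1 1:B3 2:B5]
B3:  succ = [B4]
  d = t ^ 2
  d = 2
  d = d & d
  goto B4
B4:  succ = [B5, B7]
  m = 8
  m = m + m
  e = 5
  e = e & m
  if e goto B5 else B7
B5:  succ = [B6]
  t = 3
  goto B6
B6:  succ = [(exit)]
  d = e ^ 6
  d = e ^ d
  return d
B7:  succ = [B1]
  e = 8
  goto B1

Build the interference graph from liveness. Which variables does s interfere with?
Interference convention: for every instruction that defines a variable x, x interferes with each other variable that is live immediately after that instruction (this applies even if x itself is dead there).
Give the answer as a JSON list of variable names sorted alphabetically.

Block summaries:
  B0 def {d,e} use ∅
  B1 def {e,s} use ∅
  B2 def {e,s,t} use {s}
  B3 def {d} use {t}
  B4 def {e,m} use ∅
  B5 def {t} use ∅
  B6 def {d} use {e}
  B7 def {e} use ∅

Live sets:
  live B0: ∅→{e}
  live B1: ∅→{s}
  live B2: {s}→{e,t}
  live B3: {t}→∅
  live B4: ∅→{e}
  live B5: {e}→{e}
  live B6: {e}→∅
  live B7: ∅→∅

Conflict graph:
  d: {e}
  e: {d,m,t}
  m: {e}
  s: {t}
  t: {e,s}

N(s) = ["t"]

Answer: ["t"]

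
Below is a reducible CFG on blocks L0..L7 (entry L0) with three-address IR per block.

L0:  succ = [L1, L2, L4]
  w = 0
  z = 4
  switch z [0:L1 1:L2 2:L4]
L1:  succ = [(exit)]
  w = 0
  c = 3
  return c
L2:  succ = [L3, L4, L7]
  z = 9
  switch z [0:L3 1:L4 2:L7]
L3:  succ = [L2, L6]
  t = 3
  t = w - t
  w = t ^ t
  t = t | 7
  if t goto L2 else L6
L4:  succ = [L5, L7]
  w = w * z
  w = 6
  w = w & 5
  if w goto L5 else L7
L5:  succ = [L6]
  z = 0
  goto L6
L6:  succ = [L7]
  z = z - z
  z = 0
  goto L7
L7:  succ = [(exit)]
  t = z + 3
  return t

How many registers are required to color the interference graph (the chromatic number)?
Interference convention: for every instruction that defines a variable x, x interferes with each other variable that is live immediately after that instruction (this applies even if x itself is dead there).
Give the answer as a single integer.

def/use:
  L0: {w,z} / ∅
  L1: {c,w} / ∅
  L2: {z} / ∅
  L3: {t,w} / {w}
  L4: {w} / {w,z}
  L5: {z} / ∅
  L6: {z} / {z}
  L7: {t} / {z}

Liveness:
  live L0: ∅→{w,z}
  live L1: ∅→∅
  live L2: {w}→{w,z}
  live L3: {w,z}→{w,z}
  live L4: {w,z}→{z}
  live L5: ∅→{z}
  live L6: {z}→{z}
  live L7: {z}→∅

Conflict graph:
  c↔∅
  t↔{w,z}
  w↔{t,z}
  z↔{t,w}

Chromatic number:
  lower bound: {t,w,z} mutually conflict ⇒ χ ≥ 3
  assign c→c0 t→c0 w→c1 z→c2 — no edge inside a register ⇒ χ ≤ 3
  χ = 3

Answer: 3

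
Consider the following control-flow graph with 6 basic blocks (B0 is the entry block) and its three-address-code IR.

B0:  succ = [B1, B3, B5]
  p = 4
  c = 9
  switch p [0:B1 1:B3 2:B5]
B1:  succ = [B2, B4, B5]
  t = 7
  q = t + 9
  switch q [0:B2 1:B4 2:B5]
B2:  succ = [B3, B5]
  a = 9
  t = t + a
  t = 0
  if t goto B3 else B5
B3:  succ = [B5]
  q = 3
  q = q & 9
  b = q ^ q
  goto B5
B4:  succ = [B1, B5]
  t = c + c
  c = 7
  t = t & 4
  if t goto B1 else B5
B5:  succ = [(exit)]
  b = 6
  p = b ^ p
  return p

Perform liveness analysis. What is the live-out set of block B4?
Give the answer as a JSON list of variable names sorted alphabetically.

Answer: ["c", "p"]

Analysis:
def/use:
  B0: def={c,p} ue=∅
  B1: def={q,t} ue=∅
  B2: def={a,t} ue={t}
  B3: def={b,q} ue=∅
  B4: def={c,t} ue={c}
  B5: def={b,p} ue={p}

Live sets:
  live B0: ∅→{c,p}
  live B1: {c,p}→{c,p,t}
  live B2: {p,t}→{p}
  live B3: {p}→{p}
  live B4: {c,p}→{c,p}
  live B5: {p}→∅

live-out(B4) = ["c", "p"]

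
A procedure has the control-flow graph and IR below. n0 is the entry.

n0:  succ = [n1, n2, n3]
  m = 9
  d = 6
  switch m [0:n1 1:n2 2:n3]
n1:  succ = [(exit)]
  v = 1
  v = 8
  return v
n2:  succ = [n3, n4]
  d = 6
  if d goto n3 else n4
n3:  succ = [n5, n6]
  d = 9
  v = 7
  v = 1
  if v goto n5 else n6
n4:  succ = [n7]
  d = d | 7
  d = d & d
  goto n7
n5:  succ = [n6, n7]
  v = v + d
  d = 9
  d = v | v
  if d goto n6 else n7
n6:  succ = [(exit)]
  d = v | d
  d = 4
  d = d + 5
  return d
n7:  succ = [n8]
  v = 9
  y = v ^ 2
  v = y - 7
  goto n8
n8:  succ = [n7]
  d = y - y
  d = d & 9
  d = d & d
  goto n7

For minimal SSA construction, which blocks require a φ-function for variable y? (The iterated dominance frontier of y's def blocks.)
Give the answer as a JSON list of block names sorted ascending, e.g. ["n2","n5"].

Answer: ["n7"]

Derivation:
idom tree: n1←n0 n2←n0 n3←n0 n4←n2 n5←n3 n6←n3 n7←n0 n8←n7
Dom∩ at merges:
  n3: preds {n0,n2}: {n0} ∩ {n0,n2} = {n0}; idom=n0
  n6: preds {n3,n5}: {n0,n3} ∩ {n0,n3,n5} = {n0,n3}; idom=n3
  n7: preds {n4,n5,n8}: {n0,n2,n4} ∩ {n0,n3,n5} ∩ {n0,n7,n8} = {n0}; idom=n0

DF derivation:
  join n3 pred n0: · stop@n0
  join n3 pred n2: n2 stop@n0
  join n6 pred n3: · stop@n3
  join n6 pred n5: n5 stop@n3
  join n7 pred n4: n4→n2 stop@n0
  join n7 pred n5: n5→n3 stop@n0
  join n7 pred n8: n8→n7 stop@n0
  DF(n0)=∅
  DF(n1)=∅
  DF(n2)={n3,n7}
  DF(n3)={n7}
  DF(n4)={n7}
  DF(n5)={n6,n7}
  DF(n6)=∅
  DF(n7)={n7}
  DF(n8)={n7}

φ for y: defs {n7}
  DF⁺ = {n7}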